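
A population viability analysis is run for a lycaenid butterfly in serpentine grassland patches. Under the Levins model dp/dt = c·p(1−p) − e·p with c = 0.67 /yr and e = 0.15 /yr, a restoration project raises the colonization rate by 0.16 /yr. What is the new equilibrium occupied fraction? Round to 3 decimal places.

Before: p* = 1 − 0.15/0.67 = 0.7761.
After the change, c = 0.83, e = 0.15, so p* = 1 − 0.15/0.83 = 0.8193.

0.819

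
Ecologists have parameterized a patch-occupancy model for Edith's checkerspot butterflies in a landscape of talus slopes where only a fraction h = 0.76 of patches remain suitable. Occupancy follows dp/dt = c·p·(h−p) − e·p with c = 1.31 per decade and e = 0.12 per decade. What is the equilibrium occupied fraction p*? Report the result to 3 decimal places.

Setting dp/dt = 0 and dividing by p* gives c·(h−p*) = e.
So p* = h − e/c = 0.76 − 0.12/1.31 = 0.76 − 0.0916 = 0.6684.

0.668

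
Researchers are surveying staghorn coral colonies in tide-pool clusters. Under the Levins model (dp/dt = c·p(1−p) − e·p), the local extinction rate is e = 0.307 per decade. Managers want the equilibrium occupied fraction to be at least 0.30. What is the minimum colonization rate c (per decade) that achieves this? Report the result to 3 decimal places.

0.439

p* = 1 − e/c ≥ 0.30 requires e/c ≤ 0.7000, i.e. c ≥ e/0.7000.
c_min = 0.307/0.7000 = 0.4386.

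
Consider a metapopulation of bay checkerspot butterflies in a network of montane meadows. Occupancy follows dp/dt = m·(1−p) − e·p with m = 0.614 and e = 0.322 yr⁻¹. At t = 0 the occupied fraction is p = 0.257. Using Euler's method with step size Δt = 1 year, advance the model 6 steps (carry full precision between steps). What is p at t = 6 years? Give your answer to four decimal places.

Update rule: p ← p + [m·(1−p) − e·p]·Δt with Δt = 1.
  1  |  dp/dt·Δt = +0.373448  |  p_1 = 0.630448
  2  |  dp/dt·Δt = +0.023901  |  p_2 = 0.654349
  3  |  dp/dt·Δt = +0.001530  |  p_3 = 0.655878
  4  |  dp/dt·Δt = +0.000098  |  p_4 = 0.655976
  5  |  dp/dt·Δt = +0.000006  |  p_5 = 0.655982
  6  |  dp/dt·Δt = +0.000000  |  p_6 = 0.655983

0.6560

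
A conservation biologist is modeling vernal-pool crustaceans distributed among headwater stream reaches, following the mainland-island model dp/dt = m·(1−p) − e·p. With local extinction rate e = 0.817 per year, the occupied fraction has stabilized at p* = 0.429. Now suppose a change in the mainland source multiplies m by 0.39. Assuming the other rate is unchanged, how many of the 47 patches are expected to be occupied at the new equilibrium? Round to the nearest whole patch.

Balance m(1−p*) = e·p* gives m = e·p*/(1−p*) = 0.817×0.42900/0.57100 = 0.61382.
New p* = m/(m+e) = 0.23939/(0.23939+0.81700) = 0.22661.
Expected occupied = 47 × 0.22661 = 10.65 ≈ 11.

11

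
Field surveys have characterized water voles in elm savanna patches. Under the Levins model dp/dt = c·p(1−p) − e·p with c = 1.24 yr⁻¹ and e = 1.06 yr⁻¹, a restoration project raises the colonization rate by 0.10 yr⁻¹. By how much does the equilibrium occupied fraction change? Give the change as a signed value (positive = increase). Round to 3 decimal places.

0.064

Before: p* = 1 − 1.06/1.24 = 0.1452.
After the change, c = 1.34, e = 1.06, so p* = 1 − 1.06/1.34 = 0.2090.
Δp* = 0.2090 − 0.1452 = +0.0638.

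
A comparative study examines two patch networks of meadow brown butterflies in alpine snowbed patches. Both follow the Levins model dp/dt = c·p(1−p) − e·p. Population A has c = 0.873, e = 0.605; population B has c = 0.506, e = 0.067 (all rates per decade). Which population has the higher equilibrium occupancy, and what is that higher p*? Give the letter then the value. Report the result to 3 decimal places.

B, 0.868

A: p*_A = 1 − 0.605/0.873 = 0.3070.
B: p*_B = 1 − 0.067/0.506 = 0.8676.
B is higher at 0.8676.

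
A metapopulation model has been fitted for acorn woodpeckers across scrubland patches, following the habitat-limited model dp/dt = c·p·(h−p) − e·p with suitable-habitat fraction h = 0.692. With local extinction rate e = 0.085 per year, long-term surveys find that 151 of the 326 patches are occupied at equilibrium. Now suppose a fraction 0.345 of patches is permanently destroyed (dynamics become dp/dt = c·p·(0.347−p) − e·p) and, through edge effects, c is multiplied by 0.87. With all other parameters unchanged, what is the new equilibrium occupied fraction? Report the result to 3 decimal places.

Observed p* = 151/326 = 0.46319.
Balance c(h−p*) = e gives c = e/(0.692 − 0.46319) = 0.085/0.22881 = 0.37149.
New p* = 0.347 − e/c = 0.347 − 0.08500/0.32320 = 0.08400.

0.084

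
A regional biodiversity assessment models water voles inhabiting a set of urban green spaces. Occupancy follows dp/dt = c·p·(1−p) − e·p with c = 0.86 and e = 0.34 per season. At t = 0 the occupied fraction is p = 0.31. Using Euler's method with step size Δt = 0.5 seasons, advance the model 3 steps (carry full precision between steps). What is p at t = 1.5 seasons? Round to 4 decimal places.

Update rule: p ← p + [c·p·(1−p) − e·p]·Δt with Δt = 0.5.
step 1: Δp = +0.03928, p = 0.34928
step 2: Δp = +0.03835, p = 0.38763
step 3: Δp = +0.03617, p = 0.42380

0.4238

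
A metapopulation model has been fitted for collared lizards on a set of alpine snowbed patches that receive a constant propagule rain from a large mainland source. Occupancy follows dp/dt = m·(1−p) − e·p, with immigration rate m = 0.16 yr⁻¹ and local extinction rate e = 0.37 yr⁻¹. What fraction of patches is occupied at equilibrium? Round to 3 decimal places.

0.302

At equilibrium the propagule rain into empty patches balances local extinction: m(1−p*) = e·p*.
p* = m/(m+e) = 0.16/(0.16+0.37) = 0.16/0.5300 = 0.3019.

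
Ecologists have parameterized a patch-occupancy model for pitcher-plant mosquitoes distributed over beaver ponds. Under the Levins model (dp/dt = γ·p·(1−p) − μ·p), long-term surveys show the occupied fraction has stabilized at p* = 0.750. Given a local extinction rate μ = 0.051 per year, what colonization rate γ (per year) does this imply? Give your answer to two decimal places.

0.20

At equilibrium γ(1−p*) = μ, so γ = μ/(1−p*).
γ = 0.051/(1 − 0.750) = 0.051/0.2500 = 0.2040.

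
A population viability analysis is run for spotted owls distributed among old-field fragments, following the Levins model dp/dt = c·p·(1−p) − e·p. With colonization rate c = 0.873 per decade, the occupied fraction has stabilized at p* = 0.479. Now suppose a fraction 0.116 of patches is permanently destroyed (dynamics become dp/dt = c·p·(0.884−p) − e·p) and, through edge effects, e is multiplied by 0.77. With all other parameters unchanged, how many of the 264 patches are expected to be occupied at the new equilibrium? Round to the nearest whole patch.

127

Balance c(1−p*) = e gives e = 0.873×(1 − 0.47900) = 0.45483.
New p* = 0.884 − e/c = 0.884 − 0.35022/0.87300 = 0.48283.
Expected occupied = 264 × 0.48283 = 127.47 ≈ 127.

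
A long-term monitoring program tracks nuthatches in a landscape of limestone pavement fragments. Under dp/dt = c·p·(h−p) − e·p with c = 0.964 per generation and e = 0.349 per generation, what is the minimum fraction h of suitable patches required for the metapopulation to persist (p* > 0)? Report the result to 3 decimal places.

p* = h − e/c is positive only when h > e/c.
h_min = e/c = 0.349/0.964 = 0.3620.

0.362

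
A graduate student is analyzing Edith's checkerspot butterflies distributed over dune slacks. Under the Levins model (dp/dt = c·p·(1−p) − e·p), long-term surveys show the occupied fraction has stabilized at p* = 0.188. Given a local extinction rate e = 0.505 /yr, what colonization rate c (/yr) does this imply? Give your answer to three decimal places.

At equilibrium c(1−p*) = e, so c = e/(1−p*).
c = 0.505/(1 − 0.188) = 0.505/0.8120 = 0.6219.

0.622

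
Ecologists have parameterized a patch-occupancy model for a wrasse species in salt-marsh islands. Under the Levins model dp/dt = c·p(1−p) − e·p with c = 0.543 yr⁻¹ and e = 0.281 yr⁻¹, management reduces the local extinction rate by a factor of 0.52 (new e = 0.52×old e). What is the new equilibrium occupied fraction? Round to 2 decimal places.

Before: p* = 1 − 0.281/0.543 = 0.4825.
After the change, c = 0.543, e = 0.14612, so p* = 1 − 0.14612/0.543 = 0.7309.

0.73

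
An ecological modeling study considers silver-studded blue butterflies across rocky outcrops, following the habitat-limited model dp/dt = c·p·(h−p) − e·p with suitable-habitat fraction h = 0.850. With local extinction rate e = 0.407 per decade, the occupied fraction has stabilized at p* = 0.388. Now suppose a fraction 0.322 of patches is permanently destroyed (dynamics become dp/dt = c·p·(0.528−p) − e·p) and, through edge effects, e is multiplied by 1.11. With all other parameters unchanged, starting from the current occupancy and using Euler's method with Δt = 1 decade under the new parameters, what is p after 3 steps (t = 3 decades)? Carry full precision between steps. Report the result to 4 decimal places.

0.1702

Balance c(h−p*) = e gives c = e/(0.85 − 0.38800) = 0.407/0.46200 = 0.88095.
Starting from p₀ = 0.38800; update p ← p + (dp/dt)·Δt with the new parameters.
step 1: Δp = -0.12743, p = 0.26057
step 2: Δp = -0.05633, p = 0.20424
step 3: Δp = -0.03402, p = 0.17022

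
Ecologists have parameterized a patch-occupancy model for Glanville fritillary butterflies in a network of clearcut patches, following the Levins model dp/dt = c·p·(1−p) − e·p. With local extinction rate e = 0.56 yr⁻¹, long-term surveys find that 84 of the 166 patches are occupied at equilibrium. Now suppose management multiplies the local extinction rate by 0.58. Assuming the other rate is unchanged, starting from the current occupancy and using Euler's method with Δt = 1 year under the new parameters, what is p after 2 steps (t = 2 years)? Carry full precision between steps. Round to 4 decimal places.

0.6877

Observed p* = 84/166 = 0.50602.
Balance c(1−p*) = e gives c = e/(1 − 0.50602) = 0.56/0.49398 = 1.13366.
Starting from p₀ = 0.50602; update p ← p + (dp/dt)·Δt with the new parameters.
t = 1: p = 0.50602 + (+0.11902) = 0.62504
t = 2: p = 0.62504 + (+0.06268) = 0.68772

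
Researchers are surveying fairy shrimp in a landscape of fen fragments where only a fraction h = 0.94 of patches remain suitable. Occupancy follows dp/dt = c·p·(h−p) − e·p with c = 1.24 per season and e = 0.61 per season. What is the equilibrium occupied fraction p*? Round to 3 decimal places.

0.448

Setting dp/dt = 0 and dividing by p* gives c·(h−p*) = e.
So p* = h − e/c = 0.94 − 0.61/1.24 = 0.94 − 0.4919 = 0.4481.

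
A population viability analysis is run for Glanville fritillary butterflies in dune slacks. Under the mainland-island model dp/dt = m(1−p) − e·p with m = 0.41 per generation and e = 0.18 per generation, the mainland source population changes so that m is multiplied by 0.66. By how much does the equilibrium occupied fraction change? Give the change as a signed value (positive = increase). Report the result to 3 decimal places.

-0.094

Before: p* = 0.41/(0.41+0.18) = 0.6949.
After: m = 0.2706, e = 0.18; p* = 0.2706/0.4506 = 0.6005.
Δp* = 0.6005 − 0.6949 = -0.0944.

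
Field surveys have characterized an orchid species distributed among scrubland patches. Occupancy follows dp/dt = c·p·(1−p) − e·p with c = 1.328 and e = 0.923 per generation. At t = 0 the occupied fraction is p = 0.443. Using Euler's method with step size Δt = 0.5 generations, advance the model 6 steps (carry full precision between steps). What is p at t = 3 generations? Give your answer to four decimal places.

Update rule: p ← p + [c·p·(1−p) − e·p]·Δt with Δt = 0.5.
  1  |  dp/dt·Δt = -0.040602  |  p_1 = 0.402398
  2  |  dp/dt·Δt = -0.026032  |  p_2 = 0.376366
  3  |  dp/dt·Δt = -0.017842  |  p_3 = 0.358524
  4  |  dp/dt·Δt = -0.012749  |  p_4 = 0.345775
  5  |  dp/dt·Δt = -0.009369  |  p_5 = 0.336406
  6  |  dp/dt·Δt = -0.007022  |  p_6 = 0.329384

0.3294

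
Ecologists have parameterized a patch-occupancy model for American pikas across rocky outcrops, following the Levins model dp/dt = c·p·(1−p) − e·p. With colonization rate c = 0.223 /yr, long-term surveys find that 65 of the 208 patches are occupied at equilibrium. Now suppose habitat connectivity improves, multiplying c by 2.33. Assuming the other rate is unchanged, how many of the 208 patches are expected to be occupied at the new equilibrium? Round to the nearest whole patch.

Observed p* = 65/208 = 0.31250.
Balance c(1−p*) = e gives e = 0.223×(1 − 0.31250) = 0.15331.
New p* = 1 − e/c = 1 − 0.15331/0.51959 = 0.70494.
Expected occupied = 208 × 0.70494 = 146.63 ≈ 147.

147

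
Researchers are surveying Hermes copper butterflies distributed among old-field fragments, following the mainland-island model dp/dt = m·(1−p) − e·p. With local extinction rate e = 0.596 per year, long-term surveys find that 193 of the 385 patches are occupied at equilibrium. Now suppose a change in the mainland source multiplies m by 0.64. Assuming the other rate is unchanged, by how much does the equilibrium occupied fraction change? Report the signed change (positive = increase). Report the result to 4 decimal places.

Observed p* = 193/385 = 0.50130.
Balance m(1−p*) = e·p* gives m = e·p*/(1−p*) = 0.596×0.50130/0.49870 = 0.59911.
New p* = m/(m+e) = 0.38343/(0.38343+0.59600) = 0.39148.
Δp* = 0.39148 − 0.50130 = -0.10982.

-0.1098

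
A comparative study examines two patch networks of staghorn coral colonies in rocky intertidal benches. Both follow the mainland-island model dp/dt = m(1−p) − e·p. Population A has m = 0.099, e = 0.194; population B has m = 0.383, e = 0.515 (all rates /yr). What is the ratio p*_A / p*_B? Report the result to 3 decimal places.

0.792

A: p*_A = m/(m+e) = 0.099/0.2930 = 0.3379.
B: p*_B = 0.383/0.8980 = 0.4265.
p*_A / p*_B = 0.3379/0.4265 = 0.7922.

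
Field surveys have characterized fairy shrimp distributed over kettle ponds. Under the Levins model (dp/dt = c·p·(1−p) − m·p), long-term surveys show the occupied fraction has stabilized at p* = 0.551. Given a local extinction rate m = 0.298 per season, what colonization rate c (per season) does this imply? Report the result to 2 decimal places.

0.66

At equilibrium c(1−p*) = m, so c = m/(1−p*).
c = 0.298/(1 − 0.551) = 0.298/0.4490 = 0.6637.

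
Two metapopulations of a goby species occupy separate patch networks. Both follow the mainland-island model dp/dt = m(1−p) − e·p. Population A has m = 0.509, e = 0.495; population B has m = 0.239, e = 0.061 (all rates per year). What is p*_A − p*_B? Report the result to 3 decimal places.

A: p*_A = m/(m+e) = 0.509/1.0040 = 0.5070.
B: p*_B = 0.239/0.3000 = 0.7967.
p*_A − p*_B = 0.5070 − 0.7967 = -0.2897.

-0.290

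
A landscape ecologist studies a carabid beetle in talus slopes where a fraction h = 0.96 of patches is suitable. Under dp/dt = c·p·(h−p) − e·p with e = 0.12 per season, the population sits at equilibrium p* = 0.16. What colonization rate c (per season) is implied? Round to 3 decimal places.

At equilibrium c(h−p*) = e, so c = e/(h−p*).
c = 0.12/(0.96 − 0.16) = 0.12/0.8000 = 0.1500.

0.150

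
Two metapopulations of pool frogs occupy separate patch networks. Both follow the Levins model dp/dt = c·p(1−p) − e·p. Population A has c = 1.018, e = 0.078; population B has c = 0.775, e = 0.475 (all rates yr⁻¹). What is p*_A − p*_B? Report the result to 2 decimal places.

A: p*_A = 1 − 0.078/1.018 = 0.9234.
B: p*_B = 1 − 0.475/0.775 = 0.3871.
p*_A − p*_B = 0.9234 − 0.3871 = 0.5363.

0.54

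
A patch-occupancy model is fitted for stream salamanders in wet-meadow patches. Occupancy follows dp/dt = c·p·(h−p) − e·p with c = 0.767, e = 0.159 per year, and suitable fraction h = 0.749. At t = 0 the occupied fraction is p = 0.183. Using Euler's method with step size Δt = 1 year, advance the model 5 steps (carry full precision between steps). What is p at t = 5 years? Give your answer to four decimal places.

Update rule: p ← p + [c·p·(h−p) − e·p]·Δt with Δt = 1.
p: 0.18300 → 0.23335  (Δp = +0.05035)
p: 0.23335 → 0.28854  (Δp = +0.05519)
p: 0.28854 → 0.34456  (Δp = +0.05603)
p: 0.34456 → 0.39666  (Δp = +0.05210)
p: 0.39666 → 0.44079  (Δp = +0.04413)

0.4408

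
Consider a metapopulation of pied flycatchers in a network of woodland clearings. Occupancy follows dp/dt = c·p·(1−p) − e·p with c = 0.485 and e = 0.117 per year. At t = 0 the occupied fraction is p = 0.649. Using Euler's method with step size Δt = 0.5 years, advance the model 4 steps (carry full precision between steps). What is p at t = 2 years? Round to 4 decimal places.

Update rule: p ← p + [c·p·(1−p) − e·p]·Δt with Δt = 0.5.
step 1: Δp = +0.01727, p = 0.66627
step 2: Δp = +0.01494, p = 0.68122
step 3: Δp = +0.01281, p = 0.69403
step 4: Δp = +0.01089, p = 0.70492

0.7049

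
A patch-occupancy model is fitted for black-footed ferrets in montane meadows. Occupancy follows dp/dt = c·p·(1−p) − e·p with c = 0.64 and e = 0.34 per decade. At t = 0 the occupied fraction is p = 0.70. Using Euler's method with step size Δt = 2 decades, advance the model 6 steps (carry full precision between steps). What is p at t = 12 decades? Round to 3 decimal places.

0.469

Update rule: p ← p + [c·p·(1−p) − e·p]·Δt with Δt = 2.
step 1: Δp = -0.20720, p = 0.49280
step 2: Δp = -0.01517, p = 0.47763
step 3: Δp = -0.00543, p = 0.47220
step 4: Δp = -0.00209, p = 0.47012
step 5: Δp = -0.00082, p = 0.46929
step 6: Δp = -0.00033, p = 0.46897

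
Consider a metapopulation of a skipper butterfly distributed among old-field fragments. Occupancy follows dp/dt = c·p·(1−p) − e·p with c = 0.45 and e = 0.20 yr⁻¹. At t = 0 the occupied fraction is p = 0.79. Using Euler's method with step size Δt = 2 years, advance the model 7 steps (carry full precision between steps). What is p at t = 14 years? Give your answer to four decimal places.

Update rule: p ← p + [c·p·(1−p) − e·p]·Δt with Δt = 2.
  1  |  dp/dt·Δt = -0.166690  |  p_1 = 0.623310
  2  |  dp/dt·Δt = -0.038009  |  p_2 = 0.585301
  3  |  dp/dt·Δt = -0.015669  |  p_3 = 0.569632
  4  |  dp/dt·Δt = -0.007217  |  p_4 = 0.562415
  5  |  dp/dt·Δt = -0.003472  |  p_5 = 0.558943
  6  |  dp/dt·Δt = -0.001704  |  p_6 = 0.557239
  7  |  dp/dt·Δt = -0.000844  |  p_7 = 0.556395

0.5564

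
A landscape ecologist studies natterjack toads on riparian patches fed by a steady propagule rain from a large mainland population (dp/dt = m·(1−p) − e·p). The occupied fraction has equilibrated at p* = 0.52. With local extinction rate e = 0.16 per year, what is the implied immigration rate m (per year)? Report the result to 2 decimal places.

At equilibrium m(1−p*) = e·p*, so m = e·p*/(1−p*).
m = 0.16 × 0.52 / 0.4800 = 0.0832/0.4800 = 0.1733.

0.17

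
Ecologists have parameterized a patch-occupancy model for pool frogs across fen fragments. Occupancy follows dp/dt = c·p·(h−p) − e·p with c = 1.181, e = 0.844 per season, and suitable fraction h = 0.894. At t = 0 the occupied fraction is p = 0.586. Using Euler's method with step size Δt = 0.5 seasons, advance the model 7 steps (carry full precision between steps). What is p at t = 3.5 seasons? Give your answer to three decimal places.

Update rule: p ← p + [c·p·(h−p) − e·p]·Δt with Δt = 0.5.
step 1: Δp = -0.14071, p = 0.44529
step 2: Δp = -0.06993, p = 0.37536
step 3: Δp = -0.04345, p = 0.33192
step 4: Δp = -0.02990, p = 0.30201
step 5: Δp = -0.02188, p = 0.28014
step 6: Δp = -0.01667, p = 0.26347
step 7: Δp = -0.01309, p = 0.25038

0.250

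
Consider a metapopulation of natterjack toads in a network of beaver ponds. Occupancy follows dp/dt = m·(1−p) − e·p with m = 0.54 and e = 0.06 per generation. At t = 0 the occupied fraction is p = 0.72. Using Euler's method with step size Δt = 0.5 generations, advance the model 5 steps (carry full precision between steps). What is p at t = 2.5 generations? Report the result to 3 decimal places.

0.870

Update rule: p ← p + [m·(1−p) − e·p]·Δt with Δt = 0.5.
step 1: Δp = +0.05400, p = 0.77400
step 2: Δp = +0.03780, p = 0.81180
step 3: Δp = +0.02646, p = 0.83826
step 4: Δp = +0.01852, p = 0.85678
step 5: Δp = +0.01297, p = 0.86975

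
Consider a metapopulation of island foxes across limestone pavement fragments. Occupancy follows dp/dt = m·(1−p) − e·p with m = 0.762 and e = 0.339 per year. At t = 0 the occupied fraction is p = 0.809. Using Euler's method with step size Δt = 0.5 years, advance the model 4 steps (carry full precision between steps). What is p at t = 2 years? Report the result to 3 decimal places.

0.697

Update rule: p ← p + [m·(1−p) − e·p]·Δt with Δt = 0.5.
t = 0.5: p = 0.80900 + (-0.06435) = 0.74465
t = 1: p = 0.74465 + (-0.02893) = 0.71572
t = 1.5: p = 0.71572 + (-0.01300) = 0.70272
t = 2: p = 0.70272 + (-0.00584) = 0.69687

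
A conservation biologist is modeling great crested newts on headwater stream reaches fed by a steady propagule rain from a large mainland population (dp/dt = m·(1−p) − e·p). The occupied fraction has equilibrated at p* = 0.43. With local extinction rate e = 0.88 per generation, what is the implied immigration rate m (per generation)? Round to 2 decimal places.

0.66

At equilibrium m(1−p*) = e·p*, so m = e·p*/(1−p*).
m = 0.88 × 0.43 / 0.5700 = 0.3784/0.5700 = 0.6639.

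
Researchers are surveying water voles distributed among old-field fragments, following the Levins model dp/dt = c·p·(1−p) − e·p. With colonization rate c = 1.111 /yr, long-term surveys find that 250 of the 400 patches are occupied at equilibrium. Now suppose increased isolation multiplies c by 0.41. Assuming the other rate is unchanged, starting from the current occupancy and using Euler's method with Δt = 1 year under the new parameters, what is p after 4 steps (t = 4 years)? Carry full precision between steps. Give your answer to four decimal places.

Observed p* = 250/400 = 0.62500.
Balance c(1−p*) = e gives e = 1.111×(1 − 0.62500) = 0.41663.
Starting from p₀ = 0.62500; update p ← p + (dp/dt)·Δt with the new parameters.
p: 0.62500 → 0.47137  (Δp = -0.15363)
p: 0.47137 → 0.38849  (Δp = -0.08288)
p: 0.38849 → 0.33485  (Δp = -0.05364)
p: 0.33485 → 0.29680  (Δp = -0.03805)

0.2968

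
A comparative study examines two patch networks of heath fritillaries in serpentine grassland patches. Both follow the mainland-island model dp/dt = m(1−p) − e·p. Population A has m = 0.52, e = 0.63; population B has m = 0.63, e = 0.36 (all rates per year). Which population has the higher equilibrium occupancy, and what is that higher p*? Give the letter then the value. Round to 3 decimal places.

B, 0.636

A: p*_A = m/(m+e) = 0.52/1.1500 = 0.4522.
B: p*_B = 0.63/0.9900 = 0.6364.
B is higher at 0.6364.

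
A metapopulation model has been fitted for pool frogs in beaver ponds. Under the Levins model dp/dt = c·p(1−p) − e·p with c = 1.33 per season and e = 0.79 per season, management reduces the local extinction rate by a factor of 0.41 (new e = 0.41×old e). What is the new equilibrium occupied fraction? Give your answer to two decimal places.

0.76

Before: p* = 1 − 0.79/1.33 = 0.4060.
After the change, c = 1.33, e = 0.3239, so p* = 1 − 0.3239/1.33 = 0.7565.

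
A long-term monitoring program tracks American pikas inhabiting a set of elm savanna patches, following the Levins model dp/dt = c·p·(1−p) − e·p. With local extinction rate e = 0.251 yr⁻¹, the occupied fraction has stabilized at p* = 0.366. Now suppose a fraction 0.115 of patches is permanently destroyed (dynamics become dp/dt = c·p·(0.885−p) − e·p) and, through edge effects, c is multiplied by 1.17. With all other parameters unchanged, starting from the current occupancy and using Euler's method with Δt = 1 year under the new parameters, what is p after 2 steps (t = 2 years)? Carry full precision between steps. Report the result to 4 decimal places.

0.3589

Balance c(1−p*) = e gives c = e/(1 − 0.36600) = 0.251/0.63400 = 0.39590.
Starting from p₀ = 0.36600; update p ← p + (dp/dt)·Δt with the new parameters.
t = 1: p = 0.36600 + (-0.00388) = 0.36212
t = 2: p = 0.36212 + (-0.00319) = 0.35893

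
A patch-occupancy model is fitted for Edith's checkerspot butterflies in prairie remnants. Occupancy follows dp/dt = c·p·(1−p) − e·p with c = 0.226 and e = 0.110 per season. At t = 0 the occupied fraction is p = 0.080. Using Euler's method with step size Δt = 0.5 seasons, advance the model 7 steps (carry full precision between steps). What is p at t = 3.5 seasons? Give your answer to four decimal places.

0.1107

Update rule: p ← p + [c·p·(1−p) − e·p]·Δt with Δt = 0.5.
p: 0.08000 → 0.08392  (Δp = +0.00392)
p: 0.08392 → 0.08799  (Δp = +0.00407)
p: 0.08799 → 0.09222  (Δp = +0.00423)
p: 0.09222 → 0.09660  (Δp = +0.00439)
p: 0.09660 → 0.10115  (Δp = +0.00455)
p: 0.10115 → 0.10586  (Δp = +0.00471)
p: 0.10586 → 0.11074  (Δp = +0.00487)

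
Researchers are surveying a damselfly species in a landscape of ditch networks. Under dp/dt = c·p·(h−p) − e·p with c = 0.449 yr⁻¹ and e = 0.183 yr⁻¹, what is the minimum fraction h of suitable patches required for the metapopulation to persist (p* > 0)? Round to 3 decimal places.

0.408

p* = h − e/c is positive only when h > e/c.
h_min = e/c = 0.183/0.449 = 0.4076.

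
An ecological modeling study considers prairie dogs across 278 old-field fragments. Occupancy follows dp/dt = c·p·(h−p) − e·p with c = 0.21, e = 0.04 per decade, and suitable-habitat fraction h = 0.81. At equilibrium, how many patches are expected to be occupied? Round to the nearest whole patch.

p* = h − e/c = 0.81 − 0.1905 = 0.6195.
Expected occupied patches = N × p* = 278 × 0.6195 = 172.23 ≈ 172.

172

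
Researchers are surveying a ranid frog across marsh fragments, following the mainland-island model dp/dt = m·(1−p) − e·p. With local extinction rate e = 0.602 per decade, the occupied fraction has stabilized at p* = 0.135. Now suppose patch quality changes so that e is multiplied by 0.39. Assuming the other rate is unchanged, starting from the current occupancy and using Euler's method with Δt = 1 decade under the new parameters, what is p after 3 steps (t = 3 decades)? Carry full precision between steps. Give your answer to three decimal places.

0.240

Balance m(1−p*) = e·p* gives m = e·p*/(1−p*) = 0.602×0.13500/0.86500 = 0.09395.
Starting from p₀ = 0.13500; update p ← p + (dp/dt)·Δt with the new parameters.
  1  |  dp/dt·Δt = +0.049575  |  p_1 = 0.184575
  2  |  dp/dt·Δt = +0.033278  |  p_2 = 0.217853
  3  |  dp/dt·Δt = +0.022338  |  p_3 = 0.240191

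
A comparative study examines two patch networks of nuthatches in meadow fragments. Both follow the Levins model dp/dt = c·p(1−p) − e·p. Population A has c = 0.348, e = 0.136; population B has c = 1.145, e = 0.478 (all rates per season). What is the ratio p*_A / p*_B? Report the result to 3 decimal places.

A: p*_A = 1 − 0.136/0.348 = 0.6092.
B: p*_B = 1 − 0.478/1.145 = 0.5825.
p*_A / p*_B = 0.6092/0.5825 = 1.0458.

1.046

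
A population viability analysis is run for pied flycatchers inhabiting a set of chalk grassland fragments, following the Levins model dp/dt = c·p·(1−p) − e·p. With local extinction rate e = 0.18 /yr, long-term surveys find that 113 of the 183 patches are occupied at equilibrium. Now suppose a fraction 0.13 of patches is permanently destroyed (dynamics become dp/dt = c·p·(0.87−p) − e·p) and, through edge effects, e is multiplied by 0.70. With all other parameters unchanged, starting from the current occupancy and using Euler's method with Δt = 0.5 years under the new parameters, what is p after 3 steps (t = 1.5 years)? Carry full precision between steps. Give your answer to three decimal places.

0.612

Observed p* = 113/183 = 0.61749.
Balance c(1−p*) = e gives c = e/(1 − 0.61749) = 0.18/0.38251 = 0.47057.
Starting from p₀ = 0.61749; update p ← p + (dp/dt)·Δt with the new parameters.
t = 0.5: p = 0.61749 + (-0.00222) = 0.61527
t = 1: p = 0.61527 + (-0.00189) = 0.61338
t = 1.5: p = 0.61338 + (-0.00161) = 0.61178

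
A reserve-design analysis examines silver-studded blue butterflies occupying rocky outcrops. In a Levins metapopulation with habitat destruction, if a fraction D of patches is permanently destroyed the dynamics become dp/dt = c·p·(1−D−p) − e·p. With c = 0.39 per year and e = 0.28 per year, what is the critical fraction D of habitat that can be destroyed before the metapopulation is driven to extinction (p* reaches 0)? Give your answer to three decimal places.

The nontrivial equilibrium is p* = (1−D) − e/c; extinction occurs when this hits zero.
So D_crit = 1 − e/c = 1 − 0.28/0.39 = 1 − 0.7179 = 0.2821.
Note this equals the original equilibrium occupancy — the Levins extinction-debt result.

0.282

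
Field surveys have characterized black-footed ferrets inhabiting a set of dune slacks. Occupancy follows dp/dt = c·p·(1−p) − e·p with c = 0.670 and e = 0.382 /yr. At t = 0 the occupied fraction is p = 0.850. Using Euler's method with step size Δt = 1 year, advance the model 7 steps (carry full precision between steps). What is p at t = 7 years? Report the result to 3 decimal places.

Update rule: p ← p + [c·p·(1−p) − e·p]·Δt with Δt = 1.
t = 1: p = 0.85000 + (-0.23927) = 0.61072
t = 2: p = 0.61072 + (-0.07401) = 0.53671
t = 3: p = 0.53671 + (-0.03843) = 0.49829
t = 4: p = 0.49829 + (-0.02285) = 0.47544
t = 5: p = 0.47544 + (-0.01452) = 0.46092
t = 6: p = 0.46092 + (-0.00959) = 0.45132
t = 7: p = 0.45132 + (-0.00649) = 0.44483

0.445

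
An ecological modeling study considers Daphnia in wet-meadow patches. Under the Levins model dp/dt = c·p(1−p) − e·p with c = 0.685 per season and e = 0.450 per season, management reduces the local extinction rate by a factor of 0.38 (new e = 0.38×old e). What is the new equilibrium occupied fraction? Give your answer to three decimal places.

0.750

Before: p* = 1 − 0.450/0.685 = 0.3431.
After the change, c = 0.685, e = 0.171, so p* = 1 − 0.171/0.685 = 0.7504.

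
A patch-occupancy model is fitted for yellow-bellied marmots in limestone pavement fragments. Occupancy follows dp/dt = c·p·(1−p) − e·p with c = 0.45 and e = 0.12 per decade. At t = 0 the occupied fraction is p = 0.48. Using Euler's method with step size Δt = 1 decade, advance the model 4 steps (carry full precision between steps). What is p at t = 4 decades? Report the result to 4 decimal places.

Update rule: p ← p + [c·p·(1−p) − e·p]·Δt with Δt = 1.
p: 0.48000 → 0.53472  (Δp = +0.05472)
p: 0.53472 → 0.58251  (Δp = +0.04779)
p: 0.58251 → 0.62205  (Δp = +0.03954)
p: 0.62205 → 0.65320  (Δp = +0.03115)

0.6532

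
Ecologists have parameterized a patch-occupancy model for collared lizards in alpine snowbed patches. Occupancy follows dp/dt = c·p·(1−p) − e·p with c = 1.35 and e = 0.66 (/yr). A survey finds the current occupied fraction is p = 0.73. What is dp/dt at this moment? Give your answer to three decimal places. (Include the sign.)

-0.216

Colonization term: c·p·(1−p) = 1.35×0.73×0.2700 = 0.26609.
Extinction term: e·p = 0.48180.
dp/dt = 0.26609 − 0.48180 = -0.21571.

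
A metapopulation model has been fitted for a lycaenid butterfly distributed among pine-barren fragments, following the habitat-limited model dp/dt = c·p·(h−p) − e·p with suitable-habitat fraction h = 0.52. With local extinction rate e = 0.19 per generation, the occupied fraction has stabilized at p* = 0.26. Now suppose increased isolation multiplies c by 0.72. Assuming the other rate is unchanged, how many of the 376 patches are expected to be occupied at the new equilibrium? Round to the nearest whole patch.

60

Balance c(h−p*) = e gives c = e/(0.52 − 0.26000) = 0.19/0.26000 = 0.73077.
New p* = 0.52 − e/c = 0.52 − 0.19000/0.52615 = 0.15889.
Expected occupied = 376 × 0.15889 = 59.74 ≈ 60.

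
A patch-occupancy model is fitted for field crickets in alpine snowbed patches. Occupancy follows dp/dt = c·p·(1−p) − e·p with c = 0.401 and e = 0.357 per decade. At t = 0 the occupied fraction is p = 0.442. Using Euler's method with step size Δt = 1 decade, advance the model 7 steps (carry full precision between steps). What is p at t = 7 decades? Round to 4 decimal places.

0.2345

Update rule: p ← p + [c·p·(1−p) − e·p]·Δt with Δt = 1.
p: 0.44200 → 0.38311  (Δp = -0.05889)
p: 0.38311 → 0.34111  (Δp = -0.04200)
p: 0.34111 → 0.30946  (Δp = -0.03165)
p: 0.30946 → 0.28467  (Δp = -0.02479)
p: 0.28467 → 0.26470  (Δp = -0.01997)
p: 0.26470 → 0.24825  (Δp = -0.01645)
p: 0.24825 → 0.23446  (Δp = -0.01379)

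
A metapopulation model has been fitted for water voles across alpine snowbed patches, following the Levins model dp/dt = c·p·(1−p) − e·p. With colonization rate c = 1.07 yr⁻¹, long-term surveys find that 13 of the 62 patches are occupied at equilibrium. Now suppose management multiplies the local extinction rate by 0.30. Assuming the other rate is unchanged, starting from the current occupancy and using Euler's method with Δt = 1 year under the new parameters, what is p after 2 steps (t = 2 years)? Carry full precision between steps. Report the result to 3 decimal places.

0.487

Observed p* = 13/62 = 0.20968.
Balance c(1−p*) = e gives e = 1.07×(1 − 0.20968) = 0.84565.
Starting from p₀ = 0.20968; update p ← p + (dp/dt)·Δt with the new parameters.
t = 1: p = 0.20968 + (+0.12412) = 0.33380
t = 2: p = 0.33380 + (+0.15326) = 0.48706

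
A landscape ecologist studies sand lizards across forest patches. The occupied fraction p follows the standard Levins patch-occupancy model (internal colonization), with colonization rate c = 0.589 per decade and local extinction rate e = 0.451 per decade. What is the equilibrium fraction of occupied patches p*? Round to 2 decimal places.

At equilibrium, colonization balances extinction: c·p*·(1−p*) = e·p*.
So p* = 1 − e/c = 1 − 0.451/0.589 = 1 − 0.7657 = 0.2343.

0.23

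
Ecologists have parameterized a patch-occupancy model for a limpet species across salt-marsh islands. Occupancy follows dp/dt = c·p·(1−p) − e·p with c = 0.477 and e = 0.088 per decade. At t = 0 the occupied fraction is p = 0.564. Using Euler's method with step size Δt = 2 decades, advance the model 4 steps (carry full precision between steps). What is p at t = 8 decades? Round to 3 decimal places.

Update rule: p ← p + [c·p·(1−p) − e·p]·Δt with Δt = 2.
t = 2: p = 0.56400 + (+0.13533) = 0.69933
t = 4: p = 0.69933 + (+0.07751) = 0.77684
t = 6: p = 0.77684 + (+0.02866) = 0.80550
t = 8: p = 0.80550 + (+0.00769) = 0.81320

0.813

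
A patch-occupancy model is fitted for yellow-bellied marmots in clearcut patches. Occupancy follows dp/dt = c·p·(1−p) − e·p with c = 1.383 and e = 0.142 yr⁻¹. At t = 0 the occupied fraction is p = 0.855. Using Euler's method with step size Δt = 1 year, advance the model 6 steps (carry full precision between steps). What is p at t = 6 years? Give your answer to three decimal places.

0.897

Update rule: p ← p + [c·p·(1−p) − e·p]·Δt with Δt = 1.
step 1: Δp = +0.05005, p = 0.90505
step 2: Δp = -0.00967, p = 0.89538
step 3: Δp = +0.00241, p = 0.89779
step 4: Δp = -0.00058, p = 0.89721
step 5: Δp = +0.00014, p = 0.89735
step 6: Δp = -0.00003, p = 0.89732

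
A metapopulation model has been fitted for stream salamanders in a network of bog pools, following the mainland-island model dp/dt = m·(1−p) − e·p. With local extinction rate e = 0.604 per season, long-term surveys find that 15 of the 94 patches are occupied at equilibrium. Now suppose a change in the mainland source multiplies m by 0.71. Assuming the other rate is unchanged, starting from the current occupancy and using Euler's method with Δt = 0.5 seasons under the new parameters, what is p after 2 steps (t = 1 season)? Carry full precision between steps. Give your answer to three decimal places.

0.136

Observed p* = 15/94 = 0.15957.
Balance m(1−p*) = e·p* gives m = e·p*/(1−p*) = 0.604×0.15957/0.84043 = 0.11468.
Starting from p₀ = 0.15957; update p ← p + (dp/dt)·Δt with the new parameters.
t = 0.5: p = 0.15957 + (-0.01398) = 0.14560
t = 1: p = 0.14560 + (-0.00919) = 0.13641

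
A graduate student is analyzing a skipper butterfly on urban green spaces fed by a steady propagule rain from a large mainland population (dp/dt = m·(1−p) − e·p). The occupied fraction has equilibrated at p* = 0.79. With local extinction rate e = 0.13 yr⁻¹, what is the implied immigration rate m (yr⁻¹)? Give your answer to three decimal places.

At equilibrium m(1−p*) = e·p*, so m = e·p*/(1−p*).
m = 0.13 × 0.79 / 0.2100 = 0.1027/0.2100 = 0.4890.

0.489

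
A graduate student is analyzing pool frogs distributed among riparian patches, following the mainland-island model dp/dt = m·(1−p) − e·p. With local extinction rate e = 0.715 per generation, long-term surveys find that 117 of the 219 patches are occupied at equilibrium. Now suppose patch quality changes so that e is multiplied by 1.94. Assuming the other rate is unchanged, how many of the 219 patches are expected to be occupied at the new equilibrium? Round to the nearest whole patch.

81

Observed p* = 117/219 = 0.53425.
Balance m(1−p*) = e·p* gives m = e·p*/(1−p*) = 0.715×0.53425/0.46575 = 0.82016.
New p* = m/(m+e) = 0.82016/(0.82016+1.38710) = 0.37157.
Expected occupied = 219 × 0.37157 = 81.37 ≈ 81.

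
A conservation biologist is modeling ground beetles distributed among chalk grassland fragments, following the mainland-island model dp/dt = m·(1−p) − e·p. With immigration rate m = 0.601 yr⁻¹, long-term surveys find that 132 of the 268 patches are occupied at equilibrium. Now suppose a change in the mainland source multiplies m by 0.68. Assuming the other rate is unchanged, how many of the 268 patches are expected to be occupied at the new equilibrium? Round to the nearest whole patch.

Observed p* = 132/268 = 0.49254.
Balance m(1−p*) = e·p* gives e = m(1−p*)/p* = 0.601×0.50746/0.49254 = 0.61921.
New p* = m/(m+e) = 0.40868/(0.40868+0.61921) = 0.39759.
Expected occupied = 268 × 0.39759 = 106.55 ≈ 107.

107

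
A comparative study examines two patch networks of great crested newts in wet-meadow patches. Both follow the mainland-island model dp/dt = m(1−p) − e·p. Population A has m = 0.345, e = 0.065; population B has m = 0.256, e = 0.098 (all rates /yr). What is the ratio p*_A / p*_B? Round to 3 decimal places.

A: p*_A = m/(m+e) = 0.345/0.4100 = 0.8415.
B: p*_B = 0.256/0.3540 = 0.7232.
p*_A / p*_B = 0.8415/0.7232 = 1.1636.

1.164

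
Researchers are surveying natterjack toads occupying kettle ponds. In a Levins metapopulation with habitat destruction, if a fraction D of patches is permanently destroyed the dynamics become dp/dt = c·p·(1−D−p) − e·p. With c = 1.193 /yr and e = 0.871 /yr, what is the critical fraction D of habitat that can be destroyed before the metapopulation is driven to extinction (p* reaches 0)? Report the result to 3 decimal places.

0.270

The nontrivial equilibrium is p* = (1−D) − e/c; extinction occurs when this hits zero.
So D_crit = 1 − e/c = 1 − 0.871/1.193 = 1 − 0.7301 = 0.2699.
Note this equals the original equilibrium occupancy — the Levins extinction-debt result.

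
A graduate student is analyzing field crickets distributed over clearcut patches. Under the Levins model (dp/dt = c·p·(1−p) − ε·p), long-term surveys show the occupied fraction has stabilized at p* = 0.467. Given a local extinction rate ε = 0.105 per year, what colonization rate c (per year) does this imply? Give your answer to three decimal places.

0.197

At equilibrium c(1−p*) = ε, so c = ε/(1−p*).
c = 0.105/(1 − 0.467) = 0.105/0.5330 = 0.1970.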